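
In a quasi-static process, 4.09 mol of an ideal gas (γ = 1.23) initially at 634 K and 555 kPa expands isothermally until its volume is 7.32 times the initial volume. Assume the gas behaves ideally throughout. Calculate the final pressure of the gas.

V₁ = nRT₁/P₁ = 4.09×8.314×634/555 = 38.8 L.
Isothermal: T stays 634 K; PV = const ⇒ V₂ = 284 L, P₂ = 75.8 kPa.

75.8 kPa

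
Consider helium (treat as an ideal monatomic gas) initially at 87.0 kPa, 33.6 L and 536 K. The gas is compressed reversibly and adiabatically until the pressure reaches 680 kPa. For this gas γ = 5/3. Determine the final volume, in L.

Adiabatic: T₂/T₁ = (P₂/P₁)^((γ−1)/γ) ⇒ T₂ = 536×(7.82)^0.400 = 1220 K; V₂ = 9.78 L.

9.78 L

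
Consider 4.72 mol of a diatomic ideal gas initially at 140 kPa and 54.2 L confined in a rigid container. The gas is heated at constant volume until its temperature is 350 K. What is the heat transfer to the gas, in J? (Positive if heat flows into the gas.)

T₁ = P₁V₁/(nR) = 140×54.2/(4.72×8.314) = 193 K.
Isochoric: V stays 54.2 L; P/T = const ⇒ T₂ = 350 K, P₂ = 253 kPa.
W = 0 (no volume change).
ΔU = nCvΔT = 4.72×20.8×(350−193) = 15400 J.
Q = ΔU = 15400 J.

15400 J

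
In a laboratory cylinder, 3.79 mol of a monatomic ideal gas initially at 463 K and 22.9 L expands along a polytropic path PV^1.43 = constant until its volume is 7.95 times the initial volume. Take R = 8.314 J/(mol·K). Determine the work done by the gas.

20000 J

P₁ = nRT₁/V₁ = 3.79×8.314×463/22.9 = 637 kPa.
Polytropic n=1.43: T₂ = T₁(V₁/V₂)^(n−1) = 463×(0.126)^0.43 = 190 K; P₂ = P₁(V₁/V₂)^n = 32.9 kPa.
W = (P₁V₁−P₂V₂)/(n−1) = (637×22.9−32.9×182)/0.43 = 20000 J.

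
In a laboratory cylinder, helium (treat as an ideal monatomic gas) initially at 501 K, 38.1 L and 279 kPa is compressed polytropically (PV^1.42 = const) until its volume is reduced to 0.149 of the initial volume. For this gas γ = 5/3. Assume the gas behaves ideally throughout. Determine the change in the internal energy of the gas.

19500 J

n = P₁V₁/(RT₁) = 279×38.1/(8.314×501) = 2.55 mol.
Polytropic n=1.42: T₂ = T₁(V₁/V₂)^(n−1) = 501×(6.71)^0.42 = 1110 K; P₂ = P₁(V₁/V₂)^n = 4170 kPa.
For an ideal gas ΔU = nCvΔT with Cv = (3/2)R = 12.5 J/(mol·K).
ΔU = 2.55×12.5×(1110−501) = 19500 J.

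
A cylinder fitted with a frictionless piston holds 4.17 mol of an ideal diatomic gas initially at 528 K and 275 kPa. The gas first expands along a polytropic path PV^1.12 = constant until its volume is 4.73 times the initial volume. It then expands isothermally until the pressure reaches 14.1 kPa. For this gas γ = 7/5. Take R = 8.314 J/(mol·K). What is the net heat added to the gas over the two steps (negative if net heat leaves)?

36900 J

V₁ = nRT₁/P₁ = 4.17×8.314×528/275 = 66.6 L.
Step 1 — Polytropic n=1.12: T₂ = T₁(V₁/V₂)^(n−1) = 528×(0.211)^0.12 = 438 K; P₂ = P₁(V₁/V₂)^n = 48.2 kPa.
W = (P₁V₁−P₂V₂)/(n−1) = (275×66.6−48.2×315)/0.12 = 26000 J.
ΔU = nCvΔT = 4.17×20.8×(438−528) = -7790 J.
Q = ΔU + W = 18200 J.
State after step 1: P = 48.2 kPa, V = 315 L, T = 438 K.
Step 2 — Isothermal: T stays 438 K; PV = const ⇒ V₂ = 1080 L, P₂ = 14.1 kPa.
ΔU = 0 (ideal gas, T constant).
W = nRT ln(V₂/V₁) = 4.17×8.314×438×ln(3.42) = 18700 J.
Q = ΔU + W = 18700 J.
Net over both steps: W = 44600 J, Q = 36900 J, ΔU = -7790 J.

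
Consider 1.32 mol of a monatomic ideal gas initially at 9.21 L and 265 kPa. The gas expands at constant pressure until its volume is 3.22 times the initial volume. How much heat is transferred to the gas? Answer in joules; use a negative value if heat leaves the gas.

13500 J

T₁ = P₁V₁/(nR) = 265×9.21/(1.32×8.314) = 222 K.
Isobaric: P stays 265 kPa; V/T = const ⇒ T₂ = 716 K, V₂ = 29.7 L.
W = PΔV = 265×(29.7−9.21) kPa·L = 5420 J.
ΔU = nCvΔT = 1.32×12.5×(716−222) = 8130 J.
Q = ΔU + W = nCpΔT = 13500 J.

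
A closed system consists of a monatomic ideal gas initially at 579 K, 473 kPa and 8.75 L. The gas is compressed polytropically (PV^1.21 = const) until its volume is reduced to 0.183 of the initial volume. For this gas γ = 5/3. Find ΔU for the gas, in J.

2660 J

n = P₁V₁/(RT₁) = 473×8.75/(8.314×579) = 0.860 mol.
Polytropic n=1.21: T₂ = T₁(V₁/V₂)^(n−1) = 579×(5.46)^0.21 = 827 K; P₂ = P₁(V₁/V₂)^n = 3690 kPa.
For an ideal gas ΔU = nCvΔT with Cv = (3/2)R = 12.5 J/(mol·K).
ΔU = 0.860×12.5×(827−579) = 2660 J.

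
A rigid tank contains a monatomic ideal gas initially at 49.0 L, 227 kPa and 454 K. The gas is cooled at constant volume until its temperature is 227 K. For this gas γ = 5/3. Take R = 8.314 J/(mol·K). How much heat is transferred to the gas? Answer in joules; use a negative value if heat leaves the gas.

-8340 J

n = P₁V₁/(RT₁) = 227×49.0/(8.314×454) = 2.95 mol.
Isochoric: V stays 49.0 L; P/T = const ⇒ T₂ = 227 K, P₂ = 114 kPa.
W = 0 (no volume change).
ΔU = nCvΔT = 2.95×12.5×(227−454) = -8340 J.
Q = ΔU = -8340 J.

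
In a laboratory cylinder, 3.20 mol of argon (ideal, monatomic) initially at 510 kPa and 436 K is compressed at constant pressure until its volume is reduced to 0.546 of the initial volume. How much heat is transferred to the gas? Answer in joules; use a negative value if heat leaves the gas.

-13200 J

V₁ = nRT₁/P₁ = 3.20×8.314×436/510 = 22.7 L.
Isobaric: P stays 510 kPa; V/T = const ⇒ T₂ = 238 K, V₂ = 12.4 L.
W = PΔV = 510×(12.4−22.7) kPa·L = -5270 J.
ΔU = nCvΔT = 3.20×12.5×(238−436) = -7900 J.
Q = ΔU + W = nCpΔT = -13200 J.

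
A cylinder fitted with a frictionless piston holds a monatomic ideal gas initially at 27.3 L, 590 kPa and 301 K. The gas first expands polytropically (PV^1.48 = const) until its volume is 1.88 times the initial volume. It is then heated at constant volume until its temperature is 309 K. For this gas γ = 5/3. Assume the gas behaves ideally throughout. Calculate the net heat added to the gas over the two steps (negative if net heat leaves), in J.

n = P₁V₁/(RT₁) = 590×27.3/(8.314×301) = 6.44 mol.
Step 1 — Polytropic n=1.48: T₂ = T₁(V₁/V₂)^(n−1) = 301×(0.532)^0.48 = 222 K; P₂ = P₁(V₁/V₂)^n = 232 kPa.
W = (P₁V₁−P₂V₂)/(n−1) = (590×27.3−232×51.3)/0.48 = 8770 J.
ΔU = nCvΔT = 6.44×12.5×(222−301) = -6320 J.
Q = ΔU + W = 2460 J.
State after step 1: P = 232 kPa, V = 51.3 L, T = 222 K.
Step 2 — Isochoric: V stays 51.3 L; P/T = const ⇒ T₂ = 309 K, P₂ = 322 kPa.
W = 0 (no volume change).
ΔU = nCvΔT = 6.44×12.5×(309−222) = 6960 J.
Q = ΔU = 6960 J.
Net over both steps: W = 8770 J, Q = 9410 J, ΔU = 642 J.

9410 J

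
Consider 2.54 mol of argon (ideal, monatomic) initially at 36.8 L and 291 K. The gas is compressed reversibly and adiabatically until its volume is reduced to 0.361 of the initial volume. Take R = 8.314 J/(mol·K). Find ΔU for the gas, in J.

P₁ = nRT₁/V₁ = 2.54×8.314×291/36.8 = 167 kPa.
Adiabatic: TV^(γ−1) = const ⇒ T₂ = 291×(2.77)^0.667 = 574 K; PV^γ = const ⇒ P₂ = 912 kPa.
For an ideal gas ΔU = nCvΔT with Cv = (3/2)R = 12.5 J/(mol·K).
ΔU = 2.54×12.5×(574−291) = 8960 J.

8960 J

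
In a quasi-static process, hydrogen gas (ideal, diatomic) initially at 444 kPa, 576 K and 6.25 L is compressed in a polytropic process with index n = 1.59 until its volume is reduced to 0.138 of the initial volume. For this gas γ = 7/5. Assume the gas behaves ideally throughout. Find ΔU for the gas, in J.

n = P₁V₁/(RT₁) = 444×6.25/(8.314×576) = 0.579 mol.
Polytropic n=1.59: T₂ = T₁(V₁/V₂)^(n−1) = 576×(7.25)^0.59 = 1850 K; P₂ = P₁(V₁/V₂)^n = 10400 kPa.
For an ideal gas ΔU = nCvΔT with Cv = (5/2)R = 20.8 J/(mol·K).
ΔU = 0.579×20.8×(1850−576) = 15400 J.

15400 J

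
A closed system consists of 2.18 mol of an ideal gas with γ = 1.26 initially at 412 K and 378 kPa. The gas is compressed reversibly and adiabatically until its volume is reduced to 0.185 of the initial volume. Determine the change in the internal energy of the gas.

15800 J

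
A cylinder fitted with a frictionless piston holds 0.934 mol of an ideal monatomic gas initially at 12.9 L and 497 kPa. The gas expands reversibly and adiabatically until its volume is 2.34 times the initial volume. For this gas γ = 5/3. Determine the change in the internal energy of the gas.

-4160 J

T₁ = P₁V₁/(nR) = 497×12.9/(0.934×8.314) = 826 K.
Adiabatic: TV^(γ−1) = const ⇒ T₂ = 826×(0.427)^0.667 = 468 K; PV^γ = const ⇒ P₂ = 121 kPa.
For an ideal gas ΔU = nCvΔT with Cv = (3/2)R = 12.5 J/(mol·K).
ΔU = 0.934×12.5×(468−826) = -4160 J.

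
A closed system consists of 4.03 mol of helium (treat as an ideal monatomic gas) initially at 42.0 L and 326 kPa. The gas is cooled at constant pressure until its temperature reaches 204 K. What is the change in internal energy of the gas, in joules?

-10300 J

T₁ = P₁V₁/(nR) = 326×42.0/(4.03×8.314) = 409 K.
Isobaric: P stays 326 kPa; V/T = const ⇒ T₂ = 204 K, V₂ = 21.0 L.
For an ideal gas ΔU = nCvΔT with Cv = (3/2)R = 12.5 J/(mol·K).
ΔU = 4.03×12.5×(204−409) = -10300 J.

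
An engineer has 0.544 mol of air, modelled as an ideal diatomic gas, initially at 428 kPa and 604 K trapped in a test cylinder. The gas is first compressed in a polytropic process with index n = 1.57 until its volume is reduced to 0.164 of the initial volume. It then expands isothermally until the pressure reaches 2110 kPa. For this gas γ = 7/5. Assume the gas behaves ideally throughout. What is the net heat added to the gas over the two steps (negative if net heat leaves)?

V₁ = nRT₁/P₁ = 0.544×8.314×604/428 = 6.38 L.
Step 1 — Polytropic n=1.57: T₂ = T₁(V₁/V₂)^(n−1) = 604×(6.10)^0.57 = 1690 K; P₂ = P₁(V₁/V₂)^n = 7310 kPa.
W = (P₁V₁−P₂V₂)/(n−1) = (428×6.38−7310×1.05)/0.57 = -8640 J.
ΔU = nCvΔT = 0.544×20.8×(1690−604) = 12300 J.
Q = ΔU + W = 3670 J.
State after step 1: P = 7310 kPa, V = 1.05 L, T = 1690 K.
Step 2 — Isothermal: T stays 1690 K; PV = const ⇒ V₂ = 3.63 L, P₂ = 2110 kPa.
ΔU = 0 (ideal gas, T constant).
W = nRT ln(V₂/V₁) = 0.544×8.314×1690×ln(3.47) = 9520 J.
Q = ΔU + W = 9520 J.
Net over both steps: W = 878 J, Q = 13200 J, ΔU = 12300 J.

13200 J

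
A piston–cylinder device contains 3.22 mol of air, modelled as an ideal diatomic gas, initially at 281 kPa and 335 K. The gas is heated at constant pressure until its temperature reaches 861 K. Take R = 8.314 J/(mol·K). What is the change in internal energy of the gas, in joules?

V₁ = nRT₁/P₁ = 3.22×8.314×335/281 = 31.9 L.
Isobaric: P stays 281 kPa; V/T = const ⇒ T₂ = 861 K, V₂ = 82.0 L.
For an ideal gas ΔU = nCvΔT with Cv = (5/2)R = 20.8 J/(mol·K).
ΔU = 3.22×20.8×(861−335) = 35200 J.

35200 J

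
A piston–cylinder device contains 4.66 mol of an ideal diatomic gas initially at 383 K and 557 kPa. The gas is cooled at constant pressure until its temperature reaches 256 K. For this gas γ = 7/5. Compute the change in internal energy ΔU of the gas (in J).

V₁ = nRT₁/P₁ = 4.66×8.314×383/557 = 26.6 L.
Isobaric: P stays 557 kPa; V/T = const ⇒ T₂ = 256 K, V₂ = 17.8 L.
For an ideal gas ΔU = nCvΔT with Cv = (5/2)R = 20.8 J/(mol·K).
ΔU = 4.66×20.8×(256−383) = -12300 J.

-12300 J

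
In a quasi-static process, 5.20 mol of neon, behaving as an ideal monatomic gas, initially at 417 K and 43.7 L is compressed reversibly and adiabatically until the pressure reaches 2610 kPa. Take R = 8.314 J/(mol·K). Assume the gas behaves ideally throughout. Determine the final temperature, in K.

P₁ = nRT₁/V₁ = 5.20×8.314×417/43.7 = 413 kPa.
Adiabatic: T₂/T₁ = (P₂/P₁)^((γ−1)/γ) ⇒ T₂ = 417×(6.33)^0.400 = 872 K; V₂ = 14.4 L.

872 K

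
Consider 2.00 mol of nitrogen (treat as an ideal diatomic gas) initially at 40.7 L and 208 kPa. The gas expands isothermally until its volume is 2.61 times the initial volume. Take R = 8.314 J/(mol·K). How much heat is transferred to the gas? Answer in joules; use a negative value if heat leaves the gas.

8120 J

T₁ = P₁V₁/(nR) = 208×40.7/(2.00×8.314) = 509 K.
Isothermal: T stays 509 K; PV = const ⇒ V₂ = 106 L, P₂ = 79.7 kPa.
ΔU = 0 (ideal gas, T constant).
W = nRT ln(V₂/V₁) = 2.00×8.314×509×ln(2.61) = 8120 J.
Q = ΔU + W = 8120 J.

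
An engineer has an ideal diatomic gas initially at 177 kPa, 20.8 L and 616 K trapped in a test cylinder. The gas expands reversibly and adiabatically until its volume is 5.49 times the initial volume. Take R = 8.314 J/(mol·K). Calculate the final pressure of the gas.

16.3 kPa

Adiabatic: TV^(γ−1) = const ⇒ T₂ = 616×(0.182)^0.400 = 312 K; PV^γ = const ⇒ P₂ = 16.3 kPa.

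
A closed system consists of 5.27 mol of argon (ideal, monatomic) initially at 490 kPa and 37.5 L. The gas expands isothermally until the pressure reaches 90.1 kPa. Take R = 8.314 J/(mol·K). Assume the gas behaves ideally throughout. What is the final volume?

T₁ = P₁V₁/(nR) = 490×37.5/(5.27×8.314) = 419 K.
Isothermal: T stays 419 K; PV = const ⇒ V₂ = 204 L, P₂ = 90.1 kPa.

204 L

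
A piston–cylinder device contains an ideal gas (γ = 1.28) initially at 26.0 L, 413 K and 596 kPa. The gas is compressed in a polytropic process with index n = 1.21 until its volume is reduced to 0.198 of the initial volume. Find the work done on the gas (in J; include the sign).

n = P₁V₁/(RT₁) = 596×26.0/(8.314×413) = 4.51 mol.
Polytropic n=1.21: T₂ = T₁(V₁/V₂)^(n−1) = 413×(5.05)^0.21 = 580 K; P₂ = P₁(V₁/V₂)^n = 4230 kPa.
W = (P₁V₁−P₂V₂)/(n−1) = (596×26.0−4230×5.15)/0.21 = -29900 J.
Work done on the gas = −W_by = 29900 J.

29900 J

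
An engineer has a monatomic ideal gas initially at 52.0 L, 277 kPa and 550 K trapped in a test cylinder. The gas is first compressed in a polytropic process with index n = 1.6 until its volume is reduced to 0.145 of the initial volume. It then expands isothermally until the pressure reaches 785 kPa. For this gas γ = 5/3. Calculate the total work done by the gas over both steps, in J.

n = P₁V₁/(RT₁) = 277×52.0/(8.314×550) = 3.15 mol.
Step 1 — Polytropic n=1.6: T₂ = T₁(V₁/V₂)^(n−1) = 550×(6.90)^0.60 = 1750 K; P₂ = P₁(V₁/V₂)^n = 6090 kPa.
W = (P₁V₁−P₂V₂)/(n−1) = (277×52.0−6090×7.54)/0.60 = -52500 J.
ΔU = nCvΔT = 3.15×12.5×(1750−550) = 47200 J.
Q = ΔU + W = -5250 J.
State after step 1: P = 6090 kPa, V = 7.54 L, T = 1750 K.
Step 2 — Isothermal: T stays 1750 K; PV = const ⇒ V₂ = 58.5 L, P₂ = 785 kPa.
ΔU = 0 (ideal gas, T constant).
W = nRT ln(V₂/V₁) = 3.15×8.314×1750×ln(7.75) = 94000 J.
Q = ΔU + W = 94000 J.
Net over both steps: W = 41500 J, Q = 88700 J, ΔU = 47200 J.

41500 J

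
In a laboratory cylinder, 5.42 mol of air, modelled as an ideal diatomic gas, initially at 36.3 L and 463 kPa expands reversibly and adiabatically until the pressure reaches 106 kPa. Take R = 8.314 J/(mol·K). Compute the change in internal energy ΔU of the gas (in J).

T₁ = P₁V₁/(nR) = 463×36.3/(5.42×8.314) = 373 K.
Adiabatic: T₂/T₁ = (P₂/P₁)^((γ−1)/γ) ⇒ T₂ = 373×(0.229)^0.286 = 245 K; V₂ = 104 L.
For an ideal gas ΔU = nCvΔT with Cv = (5/2)R = 20.8 J/(mol·K).
ΔU = 5.42×20.8×(245−373) = -14400 J.

-14400 J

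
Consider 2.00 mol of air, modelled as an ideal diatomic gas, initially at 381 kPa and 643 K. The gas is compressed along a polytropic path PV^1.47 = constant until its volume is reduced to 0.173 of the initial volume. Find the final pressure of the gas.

V₁ = nRT₁/P₁ = 2.00×8.314×643/381 = 28.1 L.
Polytropic n=1.47: T₂ = T₁(V₁/V₂)^(n−1) = 643×(5.78)^0.47 = 1470 K; P₂ = P₁(V₁/V₂)^n = 5020 kPa.

5020 kPa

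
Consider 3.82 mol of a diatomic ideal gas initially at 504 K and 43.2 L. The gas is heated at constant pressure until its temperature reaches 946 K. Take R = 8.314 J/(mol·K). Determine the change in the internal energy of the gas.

35100 J

P₁ = nRT₁/V₁ = 3.82×8.314×504/43.2 = 371 kPa.
Isobaric: P stays 371 kPa; V/T = const ⇒ T₂ = 946 K, V₂ = 81.1 L.
For an ideal gas ΔU = nCvΔT with Cv = (5/2)R = 20.8 J/(mol·K).
ΔU = 3.82×20.8×(946−504) = 35100 J.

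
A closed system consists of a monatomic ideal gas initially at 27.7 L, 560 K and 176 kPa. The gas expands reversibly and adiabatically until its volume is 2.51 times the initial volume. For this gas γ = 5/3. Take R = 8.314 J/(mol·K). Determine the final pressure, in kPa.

38.0 kPa

Adiabatic: TV^(γ−1) = const ⇒ T₂ = 560×(0.398)^0.667 = 303 K; PV^γ = const ⇒ P₂ = 38.0 kPa.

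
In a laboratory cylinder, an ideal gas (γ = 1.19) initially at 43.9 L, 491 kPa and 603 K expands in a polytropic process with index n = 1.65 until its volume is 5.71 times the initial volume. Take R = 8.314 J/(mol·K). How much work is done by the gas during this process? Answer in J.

22500 J

n = P₁V₁/(RT₁) = 491×43.9/(8.314×603) = 4.30 mol.
Polytropic n=1.65: T₂ = T₁(V₁/V₂)^(n−1) = 603×(0.175)^0.65 = 194 K; P₂ = P₁(V₁/V₂)^n = 27.7 kPa.
W = (P₁V₁−P₂V₂)/(n−1) = (491×43.9−27.7×251)/0.65 = 22500 J.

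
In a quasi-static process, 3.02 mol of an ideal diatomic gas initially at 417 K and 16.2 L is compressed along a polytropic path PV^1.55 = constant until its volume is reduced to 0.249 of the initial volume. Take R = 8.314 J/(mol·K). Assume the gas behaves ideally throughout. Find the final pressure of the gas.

P₁ = nRT₁/V₁ = 3.02×8.314×417/16.2 = 646 kPa.
Polytropic n=1.55: T₂ = T₁(V₁/V₂)^(n−1) = 417×(4.02)^0.55 = 896 K; P₂ = P₁(V₁/V₂)^n = 5580 kPa.

5580 kPa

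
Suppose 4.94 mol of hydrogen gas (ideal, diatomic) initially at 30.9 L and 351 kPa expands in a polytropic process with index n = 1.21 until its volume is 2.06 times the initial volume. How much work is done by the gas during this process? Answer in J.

7270 J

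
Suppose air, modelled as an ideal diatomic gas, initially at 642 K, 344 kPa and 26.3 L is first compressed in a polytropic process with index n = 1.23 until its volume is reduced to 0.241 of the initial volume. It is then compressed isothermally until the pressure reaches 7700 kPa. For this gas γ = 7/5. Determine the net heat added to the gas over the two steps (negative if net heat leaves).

n = P₁V₁/(RT₁) = 344×26.3/(8.314×642) = 1.69 mol.
Step 1 — Polytropic n=1.23: T₂ = T₁(V₁/V₂)^(n−1) = 642×(4.15)^0.23 = 891 K; P₂ = P₁(V₁/V₂)^n = 1980 kPa.
W = (P₁V₁−P₂V₂)/(n−1) = (344×26.3−1980×6.34)/0.23 = -15200 J.
ΔU = nCvΔT = 1.69×20.8×(891−642) = 8760 J.
Q = ΔU + W = -6470 J.
State after step 1: P = 1980 kPa, V = 6.34 L, T = 891 K.
Step 2 — Isothermal: T stays 891 K; PV = const ⇒ V₂ = 1.63 L, P₂ = 7700 kPa.
ΔU = 0 (ideal gas, T constant).
W = nRT ln(V₂/V₁) = 1.69×8.314×891×ln(0.257) = -17000 J.
Q = ΔU + W = -17000 J.
Net over both steps: W = -32300 J, Q = -23500 J, ΔU = 8760 J.

-23500 J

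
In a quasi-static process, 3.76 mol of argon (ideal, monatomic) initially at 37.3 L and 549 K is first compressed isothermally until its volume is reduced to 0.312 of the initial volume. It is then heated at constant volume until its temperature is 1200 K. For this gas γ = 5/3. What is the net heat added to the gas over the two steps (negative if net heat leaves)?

10500 J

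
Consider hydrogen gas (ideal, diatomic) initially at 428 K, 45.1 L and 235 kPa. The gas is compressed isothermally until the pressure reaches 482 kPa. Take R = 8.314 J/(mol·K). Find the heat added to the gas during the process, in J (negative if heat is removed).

-7610 J

n = P₁V₁/(RT₁) = 235×45.1/(8.314×428) = 2.98 mol.
Isothermal: T stays 428 K; PV = const ⇒ V₂ = 22.0 L, P₂ = 482 kPa.
ΔU = 0 (ideal gas, T constant).
W = nRT ln(V₂/V₁) = 2.98×8.314×428×ln(0.488) = -7610 J.
Q = ΔU + W = -7610 J.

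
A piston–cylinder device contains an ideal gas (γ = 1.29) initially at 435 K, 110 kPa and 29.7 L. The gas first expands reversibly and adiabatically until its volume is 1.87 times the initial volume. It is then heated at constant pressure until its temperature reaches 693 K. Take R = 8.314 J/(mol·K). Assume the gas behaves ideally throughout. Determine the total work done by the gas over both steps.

n = P₁V₁/(RT₁) = 110×29.7/(8.314×435) = 0.903 mol.
Step 1 — Adiabatic: TV^(γ−1) = const ⇒ T₂ = 435×(0.535)^0.290 = 363 K; PV^γ = const ⇒ P₂ = 49.1 kPa.
ΔU = nCvΔT = 0.903×28.7×(363−435) = -1870 J.
Q = 0 for an adiabatic process, so W = −ΔU = 1870 J.
State after step 1: P = 49.1 kPa, V = 55.5 L, T = 363 K.
Step 2 — Isobaric: P stays 49.1 kPa; V/T = const ⇒ T₂ = 693 K, V₂ = 106 L.
W = PΔV = 49.1×(106−55.5) kPa·L = 2480 J.
ΔU = nCvΔT = 0.903×28.7×(693−363) = 8550 J.
Q = ΔU + W = nCpΔT = 11000 J.
Net over both steps: W = 4350 J, Q = 11000 J, ΔU = 6680 J.

4350 J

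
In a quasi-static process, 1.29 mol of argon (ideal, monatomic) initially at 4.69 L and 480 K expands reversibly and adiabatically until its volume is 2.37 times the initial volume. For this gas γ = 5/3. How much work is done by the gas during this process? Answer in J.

3380 J

P₁ = nRT₁/V₁ = 1.29×8.314×480/4.69 = 1100 kPa.
Adiabatic: TV^(γ−1) = const ⇒ T₂ = 480×(0.422)^0.667 = 270 K; PV^γ = const ⇒ P₂ = 261 kPa.
ΔU = nCvΔT = 1.29×12.5×(270−480) = -3380 J.
Q = 0 for an adiabatic process, so W = −ΔU = 3380 J.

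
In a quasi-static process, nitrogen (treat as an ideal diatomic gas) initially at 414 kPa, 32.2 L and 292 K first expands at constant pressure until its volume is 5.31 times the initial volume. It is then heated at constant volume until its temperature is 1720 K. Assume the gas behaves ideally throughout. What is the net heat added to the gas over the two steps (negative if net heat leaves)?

220000 J

n = P₁V₁/(RT₁) = 414×32.2/(8.314×292) = 5.49 mol.
Step 1 — Isobaric: P stays 414 kPa; V/T = const ⇒ T₂ = 1550 K, V₂ = 171 L.
W = PΔV = 414×(171−32.2) kPa·L = 57500 J.
ΔU = nCvΔT = 5.49×20.8×(1550−292) = 144000 J.
Q = ΔU + W = nCpΔT = 201000 J.
State after step 1: P = 414 kPa, V = 171 L, T = 1550 K.
Step 2 — Isochoric: V stays 171 L; P/T = const ⇒ T₂ = 1720 K, P₂ = 459 kPa.
W = 0 (no volume change).
ΔU = nCvΔT = 5.49×20.8×(1720−1550) = 19300 J.
Q = ΔU = 19300 J.
Net over both steps: W = 57500 J, Q = 220000 J, ΔU = 163000 J.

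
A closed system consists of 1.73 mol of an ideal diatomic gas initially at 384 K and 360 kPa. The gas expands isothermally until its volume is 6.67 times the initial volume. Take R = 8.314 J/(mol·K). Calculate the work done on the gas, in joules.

V₁ = nRT₁/P₁ = 1.73×8.314×384/360 = 15.3 L.
Isothermal: T stays 384 K; PV = const ⇒ V₂ = 102 L, P₂ = 54.0 kPa.
W = nRT ln(V₂/V₁) = 1.73×8.314×384×ln(6.67) = 10500 J.
Work done on the gas = −W_by = -10500 J.

-10500 J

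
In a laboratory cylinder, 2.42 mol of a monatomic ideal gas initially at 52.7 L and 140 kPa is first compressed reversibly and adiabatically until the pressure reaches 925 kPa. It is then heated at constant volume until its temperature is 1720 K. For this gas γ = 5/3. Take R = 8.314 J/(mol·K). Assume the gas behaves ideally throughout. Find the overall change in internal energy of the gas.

40800 J

T₁ = P₁V₁/(nR) = 140×52.7/(2.42×8.314) = 367 K.
Step 1 — Adiabatic: T₂/T₁ = (P₂/P₁)^((γ−1)/γ) ⇒ T₂ = 367×(6.61)^0.400 = 780 K; V₂ = 17.0 L.
ΔU = nCvΔT = 2.42×12.5×(780−367) = 12500 J.
Q = 0 for an adiabatic process, so W = −ΔU = -12500 J.
State after step 1: P = 925 kPa, V = 17.0 L, T = 780 K.
Step 2 — Isochoric: V stays 17.0 L; P/T = const ⇒ T₂ = 1720 K, P₂ = 2040 kPa.
W = 0 (no volume change).
ΔU = nCvΔT = 2.42×12.5×(1720−780) = 28400 J.
Q = ΔU = 28400 J.
Net over both steps: W = -12500 J, Q = 28400 J, ΔU = 40800 J.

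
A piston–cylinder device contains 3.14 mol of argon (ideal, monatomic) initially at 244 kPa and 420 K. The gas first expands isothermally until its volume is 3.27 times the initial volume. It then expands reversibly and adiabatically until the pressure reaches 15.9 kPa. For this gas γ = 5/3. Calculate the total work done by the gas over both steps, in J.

20600 J

V₁ = nRT₁/P₁ = 3.14×8.314×420/244 = 44.9 L.
Step 1 — Isothermal: T stays 420 K; PV = const ⇒ V₂ = 147 L, P₂ = 74.6 kPa.
ΔU = 0 (ideal gas, T constant).
W = nRT ln(V₂/V₁) = 3.14×8.314×420×ln(3.27) = 13000 J.
Q = ΔU + W = 13000 J.
State after step 1: P = 74.6 kPa, V = 147 L, T = 420 K.
Step 2 — Adiabatic: T₂/T₁ = (P₂/P₁)^((γ−1)/γ) ⇒ T₂ = 420×(0.213)^0.400 = 226 K; V₂ = 372 L.
ΔU = nCvΔT = 3.14×12.5×(226−420) = -7590 J.
Q = 0 for an adiabatic process, so W = −ΔU = 7590 J.
Net over both steps: W = 20600 J, Q = 13000 J, ΔU = -7590 J.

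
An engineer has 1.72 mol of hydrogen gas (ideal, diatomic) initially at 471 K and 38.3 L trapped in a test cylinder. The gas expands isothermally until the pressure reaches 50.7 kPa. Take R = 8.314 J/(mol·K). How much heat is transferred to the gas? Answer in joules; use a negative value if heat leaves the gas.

P₁ = nRT₁/V₁ = 1.72×8.314×471/38.3 = 176 kPa.
Isothermal: T stays 471 K; PV = const ⇒ V₂ = 133 L, P₂ = 50.7 kPa.
ΔU = 0 (ideal gas, T constant).
W = nRT ln(V₂/V₁) = 1.72×8.314×471×ln(3.47) = 8380 J.
Q = ΔU + W = 8380 J.

8380 J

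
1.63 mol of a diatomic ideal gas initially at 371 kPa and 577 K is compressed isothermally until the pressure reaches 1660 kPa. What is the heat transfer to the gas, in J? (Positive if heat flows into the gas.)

V₁ = nRT₁/P₁ = 1.63×8.314×577/371 = 21.1 L.
Isothermal: T stays 577 K; PV = const ⇒ V₂ = 4.71 L, P₂ = 1660 kPa.
ΔU = 0 (ideal gas, T constant).
W = nRT ln(V₂/V₁) = 1.63×8.314×577×ln(0.223) = -11700 J.
Q = ΔU + W = -11700 J.

-11700 J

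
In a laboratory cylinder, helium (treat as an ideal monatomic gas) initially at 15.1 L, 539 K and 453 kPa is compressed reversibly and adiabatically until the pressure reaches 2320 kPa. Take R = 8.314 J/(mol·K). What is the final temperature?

1040 K

Adiabatic: T₂/T₁ = (P₂/P₁)^((γ−1)/γ) ⇒ T₂ = 539×(5.12)^0.400 = 1040 K; V₂ = 5.67 L.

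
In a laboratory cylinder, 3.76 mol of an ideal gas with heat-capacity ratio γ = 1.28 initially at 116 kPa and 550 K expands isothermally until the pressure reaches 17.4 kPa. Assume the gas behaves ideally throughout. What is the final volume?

988 L

V₁ = nRT₁/P₁ = 3.76×8.314×550/116 = 148 L.
Isothermal: T stays 550 K; PV = const ⇒ V₂ = 988 L, P₂ = 17.4 kPa.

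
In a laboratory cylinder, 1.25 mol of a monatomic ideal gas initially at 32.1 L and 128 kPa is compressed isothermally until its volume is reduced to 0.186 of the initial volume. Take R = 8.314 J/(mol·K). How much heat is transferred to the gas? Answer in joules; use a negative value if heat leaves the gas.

-6910 J

T₁ = P₁V₁/(nR) = 128×32.1/(1.25×8.314) = 395 K.
Isothermal: T stays 395 K; PV = const ⇒ V₂ = 5.97 L, P₂ = 688 kPa.
ΔU = 0 (ideal gas, T constant).
W = nRT ln(V₂/V₁) = 1.25×8.314×395×ln(0.186) = -6910 J.
Q = ΔU + W = -6910 J.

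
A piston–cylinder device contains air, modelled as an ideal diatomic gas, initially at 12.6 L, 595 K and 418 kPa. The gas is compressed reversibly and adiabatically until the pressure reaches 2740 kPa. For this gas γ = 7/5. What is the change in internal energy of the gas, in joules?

n = P₁V₁/(RT₁) = 418×12.6/(8.314×595) = 1.06 mol.
Adiabatic: T₂/T₁ = (P₂/P₁)^((γ−1)/γ) ⇒ T₂ = 595×(6.56)^0.286 = 1020 K; V₂ = 3.29 L.
For an ideal gas ΔU = nCvΔT with Cv = (5/2)R = 20.8 J/(mol·K).
ΔU = 1.06×20.8×(1020−595) = 9360 J.

9360 J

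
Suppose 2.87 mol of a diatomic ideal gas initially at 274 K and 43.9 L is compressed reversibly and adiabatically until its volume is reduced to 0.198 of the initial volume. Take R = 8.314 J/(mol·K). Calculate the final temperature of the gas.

524 K

P₁ = nRT₁/V₁ = 2.87×8.314×274/43.9 = 149 kPa.
Adiabatic: TV^(γ−1) = const ⇒ T₂ = 274×(5.05)^0.400 = 524 K; PV^γ = const ⇒ P₂ = 1440 kPa.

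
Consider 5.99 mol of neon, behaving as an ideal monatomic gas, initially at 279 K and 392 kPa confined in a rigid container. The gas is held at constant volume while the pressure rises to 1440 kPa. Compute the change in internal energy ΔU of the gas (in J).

V₁ = nRT₁/P₁ = 5.99×8.314×279/392 = 35.4 L.
Isochoric: V stays 35.4 L; P/T = const ⇒ T₂ = 1020 K, P₂ = 1440 kPa.
For an ideal gas ΔU = nCvΔT with Cv = (3/2)R = 12.5 J/(mol·K).
ΔU = 5.99×12.5×(1020−279) = 55700 J.

55700 J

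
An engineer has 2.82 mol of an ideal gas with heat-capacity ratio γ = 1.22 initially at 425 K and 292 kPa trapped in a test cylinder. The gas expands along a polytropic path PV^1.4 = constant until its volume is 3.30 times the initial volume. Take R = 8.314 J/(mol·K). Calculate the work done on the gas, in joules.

-9460 J

V₁ = nRT₁/P₁ = 2.82×8.314×425/292 = 34.1 L.
Polytropic n=1.4: T₂ = T₁(V₁/V₂)^(n−1) = 425×(0.303)^0.40 = 264 K; P₂ = P₁(V₁/V₂)^n = 54.9 kPa.
W = (P₁V₁−P₂V₂)/(n−1) = (292×34.1−54.9×113)/0.40 = 9460 J.
Work done on the gas = −W_by = -9460 J.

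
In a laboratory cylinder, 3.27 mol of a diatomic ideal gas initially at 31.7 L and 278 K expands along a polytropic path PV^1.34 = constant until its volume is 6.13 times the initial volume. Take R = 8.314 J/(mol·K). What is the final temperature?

150 K

P₁ = nRT₁/V₁ = 3.27×8.314×278/31.7 = 238 kPa.
Polytropic n=1.34: T₂ = T₁(V₁/V₂)^(n−1) = 278×(0.163)^0.34 = 150 K; P₂ = P₁(V₁/V₂)^n = 21.0 kPa.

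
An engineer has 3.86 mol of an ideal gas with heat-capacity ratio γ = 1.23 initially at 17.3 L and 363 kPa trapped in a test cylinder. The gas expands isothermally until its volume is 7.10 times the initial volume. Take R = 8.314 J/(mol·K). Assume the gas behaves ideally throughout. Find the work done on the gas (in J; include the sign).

T₁ = P₁V₁/(nR) = 363×17.3/(3.86×8.314) = 196 K.
Isothermal: T stays 196 K; PV = const ⇒ V₂ = 123 L, P₂ = 51.1 kPa.
W = nRT ln(V₂/V₁) = 3.86×8.314×196×ln(7.10) = 12300 J.
Work done on the gas = −W_by = -12300 J.

-12300 J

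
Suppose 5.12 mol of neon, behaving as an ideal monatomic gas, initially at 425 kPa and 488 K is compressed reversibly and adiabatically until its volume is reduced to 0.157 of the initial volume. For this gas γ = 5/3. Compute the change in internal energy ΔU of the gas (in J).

75900 J

V₁ = nRT₁/P₁ = 5.12×8.314×488/425 = 48.9 L.
Adiabatic: TV^(γ−1) = const ⇒ T₂ = 488×(6.37)^0.667 = 1680 K; PV^γ = const ⇒ P₂ = 9300 kPa.
For an ideal gas ΔU = nCvΔT with Cv = (3/2)R = 12.5 J/(mol·K).
ΔU = 5.12×12.5×(1680−488) = 75900 J.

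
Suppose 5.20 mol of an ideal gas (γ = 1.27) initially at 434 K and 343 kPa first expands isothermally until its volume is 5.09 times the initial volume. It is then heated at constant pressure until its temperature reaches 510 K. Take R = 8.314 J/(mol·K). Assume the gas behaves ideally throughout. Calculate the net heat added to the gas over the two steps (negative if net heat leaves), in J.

46000 J

V₁ = nRT₁/P₁ = 5.20×8.314×434/343 = 54.7 L.
Step 1 — Isothermal: T stays 434 K; PV = const ⇒ V₂ = 278 L, P₂ = 67.4 kPa.
ΔU = 0 (ideal gas, T constant).
W = nRT ln(V₂/V₁) = 5.20×8.314×434×ln(5.09) = 30500 J.
Q = ΔU + W = 30500 J.
State after step 1: P = 67.4 kPa, V = 278 L, T = 434 K.
Step 2 — Isobaric: P stays 67.4 kPa; V/T = const ⇒ T₂ = 510 K, V₂ = 327 L.
W = PΔV = 67.4×(327−278) kPa·L = 3290 J.
ΔU = nCvΔT = 5.20×30.8×(510−434) = 12200 J.
Q = ΔU + W = nCpΔT = 15500 J.
Net over both steps: W = 33800 J, Q = 46000 J, ΔU = 12200 J.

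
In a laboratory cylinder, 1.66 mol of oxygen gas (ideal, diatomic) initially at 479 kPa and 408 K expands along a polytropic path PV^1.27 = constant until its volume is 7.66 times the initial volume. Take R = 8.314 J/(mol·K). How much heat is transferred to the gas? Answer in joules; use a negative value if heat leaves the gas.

V₁ = nRT₁/P₁ = 1.66×8.314×408/479 = 11.8 L.
Polytropic n=1.27: T₂ = T₁(V₁/V₂)^(n−1) = 408×(0.131)^0.27 = 235 K; P₂ = P₁(V₁/V₂)^n = 36.1 kPa.
W = (P₁V₁−P₂V₂)/(n−1) = (479×11.8−36.1×90.0)/0.27 = 8820 J.
ΔU = nCvΔT = 1.66×20.8×(235−408) = -5950 J.
Q = ΔU + W = 2870 J.

2870 J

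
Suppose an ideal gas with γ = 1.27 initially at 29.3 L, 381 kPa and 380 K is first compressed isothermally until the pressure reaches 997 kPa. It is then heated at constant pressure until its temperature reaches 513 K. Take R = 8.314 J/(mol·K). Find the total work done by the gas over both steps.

-6830 J

n = P₁V₁/(RT₁) = 381×29.3/(8.314×380) = 3.53 mol.
Step 1 — Isothermal: T stays 380 K; PV = const ⇒ V₂ = 11.2 L, P₂ = 997 kPa.
ΔU = 0 (ideal gas, T constant).
W = nRT ln(V₂/V₁) = 3.53×8.314×380×ln(0.382) = -10700 J.
Q = ΔU + W = -10700 J.
State after step 1: P = 997 kPa, V = 11.2 L, T = 380 K.
Step 2 — Isobaric: P stays 997 kPa; V/T = const ⇒ T₂ = 513 K, V₂ = 15.1 L.
W = PΔV = 997×(15.1−11.2) kPa·L = 3910 J.
ΔU = nCvΔT = 3.53×30.8×(513−380) = 14500 J.
Q = ΔU + W = nCpΔT = 18400 J.
Net over both steps: W = -6830 J, Q = 7640 J, ΔU = 14500 J.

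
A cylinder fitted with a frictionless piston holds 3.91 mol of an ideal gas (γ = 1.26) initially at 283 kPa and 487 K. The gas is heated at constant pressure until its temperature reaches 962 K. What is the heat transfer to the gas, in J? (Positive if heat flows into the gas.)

74800 J

V₁ = nRT₁/P₁ = 3.91×8.314×487/283 = 55.9 L.
Isobaric: P stays 283 kPa; V/T = const ⇒ T₂ = 962 K, V₂ = 111 L.
W = PΔV = 283×(111−55.9) kPa·L = 15400 J.
ΔU = nCvΔT = 3.91×32.0×(962−487) = 59400 J.
Q = ΔU + W = nCpΔT = 74800 J.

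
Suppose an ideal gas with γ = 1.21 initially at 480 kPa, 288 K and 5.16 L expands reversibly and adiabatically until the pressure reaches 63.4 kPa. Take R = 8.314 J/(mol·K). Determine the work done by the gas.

3490 J

n = P₁V₁/(RT₁) = 480×5.16/(8.314×288) = 1.03 mol.
Adiabatic: T₂/T₁ = (P₂/P₁)^((γ−1)/γ) ⇒ T₂ = 288×(0.132)^0.174 = 203 K; V₂ = 27.5 L.
ΔU = nCvΔT = 1.03×39.6×(203−288) = -3490 J.
Q = 0 for an adiabatic process, so W = −ΔU = 3490 J.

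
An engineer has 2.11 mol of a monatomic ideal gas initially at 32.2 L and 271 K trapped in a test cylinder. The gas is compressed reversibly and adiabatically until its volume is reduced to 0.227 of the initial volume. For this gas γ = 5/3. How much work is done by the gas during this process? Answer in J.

-12000 J

P₁ = nRT₁/V₁ = 2.11×8.314×271/32.2 = 148 kPa.
Adiabatic: TV^(γ−1) = const ⇒ T₂ = 271×(4.41)^0.667 = 728 K; PV^γ = const ⇒ P₂ = 1750 kPa.
ΔU = nCvΔT = 2.11×12.5×(728−271) = 12000 J.
Q = 0 for an adiabatic process, so W = −ΔU = -12000 J.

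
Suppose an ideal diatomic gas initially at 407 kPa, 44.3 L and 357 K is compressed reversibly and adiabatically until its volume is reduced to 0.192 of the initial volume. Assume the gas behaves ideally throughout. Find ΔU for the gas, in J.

42100 J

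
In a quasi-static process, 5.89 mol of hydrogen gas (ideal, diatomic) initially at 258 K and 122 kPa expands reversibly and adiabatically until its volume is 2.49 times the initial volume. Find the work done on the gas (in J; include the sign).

V₁ = nRT₁/P₁ = 5.89×8.314×258/122 = 104 L.
Adiabatic: TV^(γ−1) = const ⇒ T₂ = 258×(0.402)^0.400 = 179 K; PV^γ = const ⇒ P₂ = 34.0 kPa.
ΔU = nCvΔT = 5.89×20.8×(179−258) = -9660 J.
Q = 0 for an adiabatic process, so W = −ΔU = 9660 J.
Work done on the gas = −W_by = -9660 J.

-9660 J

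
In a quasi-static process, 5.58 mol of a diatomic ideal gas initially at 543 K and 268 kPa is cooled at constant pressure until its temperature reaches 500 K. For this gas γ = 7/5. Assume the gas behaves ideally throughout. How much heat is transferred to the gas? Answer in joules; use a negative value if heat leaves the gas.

V₁ = nRT₁/P₁ = 5.58×8.314×543/268 = 94.0 L.
Isobaric: P stays 268 kPa; V/T = const ⇒ T₂ = 500 K, V₂ = 86.6 L.
W = PΔV = 268×(86.6−94.0) kPa·L = -1990 J.
ΔU = nCvΔT = 5.58×20.8×(500−543) = -4990 J.
Q = ΔU + W = nCpΔT = -6980 J.

-6980 J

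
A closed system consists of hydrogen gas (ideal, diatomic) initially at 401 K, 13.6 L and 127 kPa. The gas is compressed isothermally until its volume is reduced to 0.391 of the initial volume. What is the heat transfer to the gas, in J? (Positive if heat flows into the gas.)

n = P₁V₁/(RT₁) = 127×13.6/(8.314×401) = 0.518 mol.
Isothermal: T stays 401 K; PV = const ⇒ V₂ = 5.32 L, P₂ = 325 kPa.
ΔU = 0 (ideal gas, T constant).
W = nRT ln(V₂/V₁) = 0.518×8.314×401×ln(0.391) = -1620 J.
Q = ΔU + W = -1620 J.

-1620 J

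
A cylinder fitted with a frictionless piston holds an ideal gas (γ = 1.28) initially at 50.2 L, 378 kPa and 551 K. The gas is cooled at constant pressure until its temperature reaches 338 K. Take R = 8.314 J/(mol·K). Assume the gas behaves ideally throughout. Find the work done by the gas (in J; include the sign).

-7340 J

n = P₁V₁/(RT₁) = 378×50.2/(8.314×551) = 4.14 mol.
Isobaric: P stays 378 kPa; V/T = const ⇒ T₂ = 338 K, V₂ = 30.8 L.
W = PΔV = 378×(30.8−50.2) kPa·L = -7340 J.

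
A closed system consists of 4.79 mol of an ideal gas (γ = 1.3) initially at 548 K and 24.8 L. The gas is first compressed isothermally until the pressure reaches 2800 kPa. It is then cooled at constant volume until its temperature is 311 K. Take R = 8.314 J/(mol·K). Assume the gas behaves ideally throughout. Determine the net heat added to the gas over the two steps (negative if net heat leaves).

P₁ = nRT₁/V₁ = 4.79×8.314×548/24.8 = 880 kPa.
Step 1 — Isothermal: T stays 548 K; PV = const ⇒ V₂ = 7.79 L, P₂ = 2800 kPa.
ΔU = 0 (ideal gas, T constant).
W = nRT ln(V₂/V₁) = 4.79×8.314×548×ln(0.314) = -25300 J.
Q = ΔU + W = -25300 J.
State after step 1: P = 2800 kPa, V = 7.79 L, T = 548 K.
Step 2 — Isochoric: V stays 7.79 L; P/T = const ⇒ T₂ = 311 K, P₂ = 1590 kPa.
W = 0 (no volume change).
ΔU = nCvΔT = 4.79×27.7×(311−548) = -31500 J.
Q = ΔU = -31500 J.
Net over both steps: W = -25300 J, Q = -56700 J, ΔU = -31500 J.

-56700 J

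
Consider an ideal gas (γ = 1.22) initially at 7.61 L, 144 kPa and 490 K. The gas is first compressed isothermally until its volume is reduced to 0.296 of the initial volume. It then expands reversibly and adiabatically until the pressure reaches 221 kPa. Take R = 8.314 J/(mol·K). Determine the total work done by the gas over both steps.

n = P₁V₁/(RT₁) = 144×7.61/(8.314×490) = 0.269 mol.
Step 1 — Isothermal: T stays 490 K; PV = const ⇒ V₂ = 2.25 L, P₂ = 486 kPa.
ΔU = 0 (ideal gas, T constant).
W = nRT ln(V₂/V₁) = 0.269×8.314×490×ln(0.296) = -1330 J.
Q = ΔU + W = -1330 J.
State after step 1: P = 486 kPa, V = 2.25 L, T = 490 K.
Step 2 — Adiabatic: T₂/T₁ = (P₂/P₁)^((γ−1)/γ) ⇒ T₂ = 490×(0.454)^0.180 = 425 K; V₂ = 4.30 L.
ΔU = nCvΔT = 0.269×37.8×(425−490) = -661 J.
Q = 0 for an adiabatic process, so W = −ΔU = 661 J.
Net over both steps: W = -673 J, Q = -1330 J, ΔU = -661 J.

-673 J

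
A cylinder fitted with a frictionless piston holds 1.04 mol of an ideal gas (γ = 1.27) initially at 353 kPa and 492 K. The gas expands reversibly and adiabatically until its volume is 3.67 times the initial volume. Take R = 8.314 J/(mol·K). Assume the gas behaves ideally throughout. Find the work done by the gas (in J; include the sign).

4660 J

V₁ = nRT₁/P₁ = 1.04×8.314×492/353 = 12.1 L.
Adiabatic: TV^(γ−1) = const ⇒ T₂ = 492×(0.272)^0.270 = 346 K; PV^γ = const ⇒ P₂ = 67.7 kPa.
ΔU = nCvΔT = 1.04×30.8×(346−492) = -4660 J.
Q = 0 for an adiabatic process, so W = −ΔU = 4660 J.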